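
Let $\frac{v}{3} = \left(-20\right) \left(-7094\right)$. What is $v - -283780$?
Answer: $709420$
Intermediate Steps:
$v = 425640$ ($v = 3 \left(\left(-20\right) \left(-7094\right)\right) = 3 \cdot 141880 = 425640$)
$v - -283780 = 425640 - -283780 = 425640 + 283780 = 709420$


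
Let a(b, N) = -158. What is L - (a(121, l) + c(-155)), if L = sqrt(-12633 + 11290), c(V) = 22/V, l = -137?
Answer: 24512/155 + I*sqrt(1343) ≈ 158.14 + 36.647*I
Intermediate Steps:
L = I*sqrt(1343) (L = sqrt(-1343) = I*sqrt(1343) ≈ 36.647*I)
L - (a(121, l) + c(-155)) = I*sqrt(1343) - (-158 + 22/(-155)) = I*sqrt(1343) - (-158 + 22*(-1/155)) = I*sqrt(1343) - (-158 - 22/155) = I*sqrt(1343) - 1*(-24512/155) = I*sqrt(1343) + 24512/155 = 24512/155 + I*sqrt(1343)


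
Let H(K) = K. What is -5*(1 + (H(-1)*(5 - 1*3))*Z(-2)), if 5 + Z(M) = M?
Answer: -75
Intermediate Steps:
Z(M) = -5 + M
-5*(1 + (H(-1)*(5 - 1*3))*Z(-2)) = -5*(1 + (-(5 - 1*3))*(-5 - 2)) = -5*(1 - (5 - 3)*(-7)) = -5*(1 - 1*2*(-7)) = -5*(1 - 2*(-7)) = -5*(1 + 14) = -5*15 = -75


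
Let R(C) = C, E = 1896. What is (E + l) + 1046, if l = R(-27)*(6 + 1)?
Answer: 2753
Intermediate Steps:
l = -189 (l = -27*(6 + 1) = -27*7 = -189)
(E + l) + 1046 = (1896 - 189) + 1046 = 1707 + 1046 = 2753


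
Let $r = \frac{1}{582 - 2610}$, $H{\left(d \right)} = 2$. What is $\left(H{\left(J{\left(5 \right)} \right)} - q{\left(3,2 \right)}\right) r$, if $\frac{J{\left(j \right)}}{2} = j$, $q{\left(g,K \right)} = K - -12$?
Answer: $\frac{1}{169} \approx 0.0059172$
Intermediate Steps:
$q{\left(g,K \right)} = 12 + K$ ($q{\left(g,K \right)} = K + 12 = 12 + K$)
$J{\left(j \right)} = 2 j$
$r = - \frac{1}{2028}$ ($r = \frac{1}{-2028} = - \frac{1}{2028} \approx -0.0004931$)
$\left(H{\left(J{\left(5 \right)} \right)} - q{\left(3,2 \right)}\right) r = \left(2 - \left(12 + 2\right)\right) \left(- \frac{1}{2028}\right) = \left(2 - 14\right) \left(- \frac{1}{2028}\right) = \left(-12\right) \left(- \frac{1}{2028}\right) = \frac{1}{169}$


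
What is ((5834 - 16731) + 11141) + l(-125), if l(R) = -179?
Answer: 65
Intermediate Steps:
((5834 - 16731) + 11141) + l(-125) = ((5834 - 16731) + 11141) - 179 = (-10897 + 11141) - 179 = 244 - 179 = 65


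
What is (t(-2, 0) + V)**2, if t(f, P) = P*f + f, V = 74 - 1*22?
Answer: 2500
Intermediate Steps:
V = 52 (V = 74 - 22 = 52)
t(f, P) = f + P*f
(t(-2, 0) + V)**2 = (-2*(1 + 0) + 52)**2 = (-2*1 + 52)**2 = (-2 + 52)**2 = 50**2 = 2500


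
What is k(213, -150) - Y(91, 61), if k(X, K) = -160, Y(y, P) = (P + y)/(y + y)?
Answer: -14636/91 ≈ -160.84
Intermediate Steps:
Y(y, P) = (P + y)/(2*y) (Y(y, P) = (P + y)/((2*y)) = (P + y)*(1/(2*y)) = (P + y)/(2*y))
k(213, -150) - Y(91, 61) = -160 - (61 + 91)/(2*91) = -160 - 152/(2*91) = -160 - 1*76/91 = -160 - 76/91 = -14636/91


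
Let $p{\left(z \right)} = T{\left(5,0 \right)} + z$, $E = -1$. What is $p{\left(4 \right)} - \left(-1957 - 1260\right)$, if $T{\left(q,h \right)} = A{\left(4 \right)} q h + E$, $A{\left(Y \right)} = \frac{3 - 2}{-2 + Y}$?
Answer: $3220$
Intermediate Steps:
$A{\left(Y \right)} = \frac{1}{-2 + Y}$ ($A{\left(Y \right)} = 1 \frac{1}{-2 + Y} = \frac{1}{-2 + Y}$)
$T{\left(q,h \right)} = -1 + \frac{h q}{2}$ ($T{\left(q,h \right)} = \frac{q}{-2 + 4} h - 1 = \frac{q}{2} h - 1 = \frac{h q}{2} - 1 = -1 + \frac{h q}{2}$)
$p{\left(z \right)} = -1 + z$ ($p{\left(z \right)} = \left(-1 + \frac{1}{2} \cdot 0 \cdot 5\right) + z = \left(-1 + 0\right) + z = -1 + z$)
$p{\left(4 \right)} - \left(-1957 - 1260\right) = \left(-1 + 4\right) - \left(-1957 - 1260\right) = 3 - \left(-1957 - 1260\right) = 3 - -3217 = 3 + 3217 = 3220$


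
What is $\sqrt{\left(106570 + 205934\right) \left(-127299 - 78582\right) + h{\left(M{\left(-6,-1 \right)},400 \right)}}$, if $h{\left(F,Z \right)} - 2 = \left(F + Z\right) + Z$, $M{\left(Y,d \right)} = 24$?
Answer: $i \sqrt{64338635198} \approx 2.5365 \cdot 10^{5} i$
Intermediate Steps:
$h{\left(F,Z \right)} = 2 + F + 2 Z$ ($h{\left(F,Z \right)} = 2 + \left(\left(F + Z\right) + Z\right) = 2 + \left(F + 2 Z\right) = 2 + F + 2 Z$)
$\sqrt{\left(106570 + 205934\right) \left(-127299 - 78582\right) + h{\left(M{\left(-6,-1 \right)},400 \right)}} = \sqrt{\left(106570 + 205934\right) \left(-127299 - 78582\right) + \left(2 + 24 + 2 \cdot 400\right)} = \sqrt{312504 \left(-205881\right) + \left(2 + 24 + 800\right)} = \sqrt{-64338636024 + 826} = \sqrt{-64338635198} = i \sqrt{64338635198}$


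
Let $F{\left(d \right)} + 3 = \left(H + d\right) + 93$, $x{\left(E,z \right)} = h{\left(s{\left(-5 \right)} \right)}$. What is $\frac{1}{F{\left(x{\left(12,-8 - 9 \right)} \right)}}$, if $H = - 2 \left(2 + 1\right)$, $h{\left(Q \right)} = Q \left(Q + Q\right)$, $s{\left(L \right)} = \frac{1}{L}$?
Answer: $\frac{25}{2102} \approx 0.011893$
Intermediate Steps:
$h{\left(Q \right)} = 2 Q^{2}$ ($h{\left(Q \right)} = Q 2 Q = 2 Q^{2}$)
$H = -6$ ($H = \left(-2\right) 3 = -6$)
$x{\left(E,z \right)} = \frac{2}{25}$ ($x{\left(E,z \right)} = 2 \left(\frac{1}{-5}\right)^{2} = 2 \left(- \frac{1}{5}\right)^{2} = 2 \cdot \frac{1}{25} = \frac{2}{25}$)
$F{\left(d \right)} = 84 + d$ ($F{\left(d \right)} = -3 + \left(\left(-6 + d\right) + 93\right) = -3 + \left(87 + d\right) = 84 + d$)
$\frac{1}{F{\left(x{\left(12,-8 - 9 \right)} \right)}} = \frac{1}{84 + \frac{2}{25}} = \frac{1}{\frac{2102}{25}} = \frac{25}{2102}$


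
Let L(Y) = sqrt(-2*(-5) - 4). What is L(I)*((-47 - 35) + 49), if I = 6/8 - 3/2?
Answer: -33*sqrt(6) ≈ -80.833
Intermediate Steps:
I = -3/4 (I = 6*(1/8) - 3*1/2 = 3/4 - 3/2 = -3/4 ≈ -0.75000)
L(Y) = sqrt(6) (L(Y) = sqrt(10 - 4) = sqrt(6))
L(I)*((-47 - 35) + 49) = sqrt(6)*((-47 - 35) + 49) = sqrt(6)*(-82 + 49) = sqrt(6)*(-33) = -33*sqrt(6)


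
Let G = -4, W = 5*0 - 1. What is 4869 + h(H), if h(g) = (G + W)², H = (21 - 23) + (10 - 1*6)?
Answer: 4894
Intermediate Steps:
W = -1 (W = 0 - 1 = -1)
H = 2 (H = -2 + (10 - 6) = -2 + 4 = 2)
h(g) = 25 (h(g) = (-4 - 1)² = (-5)² = 25)
4869 + h(H) = 4869 + 25 = 4894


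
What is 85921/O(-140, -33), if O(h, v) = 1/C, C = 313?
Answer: 26893273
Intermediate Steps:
O(h, v) = 1/313
85921/O(-140, -33) = 85921/(1/313) = 85921*313 = 26893273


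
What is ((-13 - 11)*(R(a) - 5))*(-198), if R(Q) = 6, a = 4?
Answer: 4752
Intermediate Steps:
((-13 - 11)*(R(a) - 5))*(-198) = ((-13 - 11)*(6 - 5))*(-198) = -24*1*(-198) = -24*(-198) = 4752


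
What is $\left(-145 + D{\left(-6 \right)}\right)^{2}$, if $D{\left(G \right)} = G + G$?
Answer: $24649$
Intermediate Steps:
$D{\left(G \right)} = 2 G$
$\left(-145 + D{\left(-6 \right)}\right)^{2} = \left(-145 + 2 \left(-6\right)\right)^{2} = \left(-145 - 12\right)^{2} = \left(-157\right)^{2} = 24649$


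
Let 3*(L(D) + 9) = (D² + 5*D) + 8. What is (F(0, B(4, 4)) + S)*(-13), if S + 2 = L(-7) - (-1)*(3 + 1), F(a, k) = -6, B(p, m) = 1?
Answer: 221/3 ≈ 73.667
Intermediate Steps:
L(D) = -19/3 + D²/3 + 5*D/3 (L(D) = -9 + ((D² + 5*D) + 8)/3 = -9 + (8 + D² + 5*D)/3 = -9 + (8/3 + D²/3 + 5*D/3) = -19/3 + D²/3 + 5*D/3)
S = ⅓ (S = -2 + ((-19/3 + (⅓)*(-7)² + (5/3)*(-7)) - (-1)*(3 + 1)) = -2 + ((-19/3 + (⅓)*49 - 35/3) - (-1)*4) = -2 + ((-19/3 + 49/3 - 35/3) - 1*(-4)) = -2 + (-5/3 + 4) = -2 + 7/3 = ⅓ ≈ 0.33333)
(F(0, B(4, 4)) + S)*(-13) = (-6 + ⅓)*(-13) = -17/3*(-13) = 221/3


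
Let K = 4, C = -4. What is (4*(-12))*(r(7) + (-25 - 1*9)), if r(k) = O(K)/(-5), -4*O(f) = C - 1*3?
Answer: 8244/5 ≈ 1648.8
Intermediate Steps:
O(f) = 7/4 (O(f) = -(-4 - 1*3)/4 = -(-4 - 3)/4 = -1/4*(-7) = 7/4)
r(k) = -7/20 (r(k) = (7/4)/(-5) = (7/4)*(-1/5) = -7/20)
(4*(-12))*(r(7) + (-25 - 1*9)) = (4*(-12))*(-7/20 + (-25 - 1*9)) = -48*(-7/20 + (-25 - 9)) = -48*(-7/20 - 34) = -48*(-687/20) = 8244/5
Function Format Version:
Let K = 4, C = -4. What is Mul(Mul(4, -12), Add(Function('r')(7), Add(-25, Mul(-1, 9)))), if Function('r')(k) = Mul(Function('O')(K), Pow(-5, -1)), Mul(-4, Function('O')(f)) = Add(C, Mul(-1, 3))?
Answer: Rational(8244, 5) ≈ 1648.8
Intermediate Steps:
Function('O')(f) = Rational(7, 4) (Function('O')(f) = Mul(Rational(-1, 4), Add(-4, Mul(-1, 3))) = Mul(Rational(-1, 4), Add(-4, -3)) = Mul(Rational(-1, 4), -7) = Rational(7, 4))
Function('r')(k) = Rational(-7, 20) (Function('r')(k) = Mul(Rational(7, 4), Pow(-5, -1)) = Mul(Rational(7, 4), Rational(-1, 5)) = Rational(-7, 20))
Mul(Mul(4, -12), Add(Function('r')(7), Add(-25, Mul(-1, 9)))) = Mul(Mul(4, -12), Add(Rational(-7, 20), Add(-25, Mul(-1, 9)))) = Mul(-48, Add(Rational(-7, 20), Add(-25, -9))) = Mul(-48, Add(Rational(-7, 20), -34)) = Mul(-48, Rational(-687, 20)) = Rational(8244, 5)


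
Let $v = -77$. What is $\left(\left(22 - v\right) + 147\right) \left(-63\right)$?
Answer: $-15498$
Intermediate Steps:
$\left(\left(22 - v\right) + 147\right) \left(-63\right) = \left(\left(22 - -77\right) + 147\right) \left(-63\right) = \left(\left(22 + 77\right) + 147\right) \left(-63\right) = \left(99 + 147\right) \left(-63\right) = 246 \left(-63\right) = -15498$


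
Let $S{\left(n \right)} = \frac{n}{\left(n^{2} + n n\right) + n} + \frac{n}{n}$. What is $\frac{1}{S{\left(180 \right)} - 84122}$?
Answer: $- \frac{361}{30367680} \approx -1.1888 \cdot 10^{-5}$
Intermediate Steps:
$S{\left(n \right)} = 1 + \frac{n}{n + 2 n^{2}}$ ($S{\left(n \right)} = \frac{n}{\left(n^{2} + n^{2}\right) + n} + 1 = \frac{n}{2 n^{2} + n} + 1 = \frac{n}{n + 2 n^{2}} + 1 = 1 + \frac{n}{n + 2 n^{2}}$)
$\frac{1}{S{\left(180 \right)} - 84122} = \frac{1}{\frac{2 \left(1 + 180\right)}{1 + 2 \cdot 180} - 84122} = \frac{1}{2 \frac{1}{1 + 360} \cdot 181 - 84122} = \frac{1}{2 \cdot \frac{1}{361} \cdot 181 - 84122} = \frac{1}{\frac{362}{361} - 84122} = \frac{1}{- \frac{30367680}{361}} = - \frac{361}{30367680}$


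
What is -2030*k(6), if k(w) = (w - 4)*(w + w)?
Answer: -48720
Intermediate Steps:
k(w) = 2*w*(-4 + w) (k(w) = (-4 + w)*(2*w) = 2*w*(-4 + w))
-2030*k(6) = -4060*6*(-4 + 6) = -4060*6*2 = -2030*24 = -48720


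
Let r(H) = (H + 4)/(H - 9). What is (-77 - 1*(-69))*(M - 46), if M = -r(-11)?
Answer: 1854/5 ≈ 370.80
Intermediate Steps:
r(H) = (4 + H)/(-9 + H)
M = -7/20 (M = -(4 - 11)/(-9 - 11) = -(-7)/(-20) = -(-1)*(-7)/20 = -1*7/20 = -7/20 ≈ -0.35000)
(-77 - 1*(-69))*(M - 46) = (-77 - 1*(-69))*(-7/20 - 46) = (-77 + 69)*(-927/20) = -8*(-927/20) = 1854/5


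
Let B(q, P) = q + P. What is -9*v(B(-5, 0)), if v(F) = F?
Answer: 45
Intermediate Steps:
B(q, P) = P + q
-9*v(B(-5, 0)) = -9*(0 - 5) = -9*(-5) = 45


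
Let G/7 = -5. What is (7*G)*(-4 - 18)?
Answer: 5390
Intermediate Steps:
G = -35 (G = 7*(-5) = -35)
(7*G)*(-4 - 18) = (7*(-35))*(-4 - 18) = -245*(-22) = 5390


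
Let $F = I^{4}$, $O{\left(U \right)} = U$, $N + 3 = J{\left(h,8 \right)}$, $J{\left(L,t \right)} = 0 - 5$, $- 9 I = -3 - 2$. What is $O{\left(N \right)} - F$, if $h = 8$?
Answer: $- \frac{53113}{6561} \approx -8.0953$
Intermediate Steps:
$I = \frac{5}{9}$ ($I = - \frac{-3 - 2}{9} = \left(- \frac{1}{9}\right) \left(-5\right) = \frac{5}{9} \approx 0.55556$)
$J{\left(L,t \right)} = -5$
$N = -8$ ($N = -3 - 5 = -8$)
$F = \frac{625}{6561}$ ($F = \left(\frac{5}{9}\right)^{4} = \frac{625}{6561} \approx 0.09526$)
$O{\left(N \right)} - F = -8 - \frac{625}{6561} = - \frac{53113}{6561}$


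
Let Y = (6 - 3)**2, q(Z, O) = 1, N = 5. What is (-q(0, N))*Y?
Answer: -9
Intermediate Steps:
Y = 9 (Y = 3**2 = 9)
(-q(0, N))*Y = -1*1*9 = -1*9 = -9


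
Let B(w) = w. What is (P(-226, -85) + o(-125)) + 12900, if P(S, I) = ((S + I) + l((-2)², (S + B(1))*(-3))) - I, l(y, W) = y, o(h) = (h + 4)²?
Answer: 27319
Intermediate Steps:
o(h) = (4 + h)²
P(S, I) = 4 + S (P(S, I) = ((S + I) + (-2)²) - I = ((I + S) + 4) - I = (4 + I + S) - I = 4 + S)
(P(-226, -85) + o(-125)) + 12900 = ((4 - 226) + (4 - 125)²) + 12900 = (-222 + (-121)²) + 12900 = (-222 + 14641) + 12900 = 14419 + 12900 = 27319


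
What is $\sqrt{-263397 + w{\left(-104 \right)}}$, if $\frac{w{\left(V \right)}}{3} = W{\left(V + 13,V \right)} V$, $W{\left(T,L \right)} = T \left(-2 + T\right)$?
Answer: $i \sqrt{2903853} \approx 1704.1 i$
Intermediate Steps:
$w{\left(V \right)} = 3 V \left(11 + V\right) \left(13 + V\right)$ ($w{\left(V \right)} = 3 \left(V + 13\right) \left(-2 + \left(V + 13\right)\right) V = 3 \left(13 + V\right) \left(-2 + \left(13 + V\right)\right) V = 3 \left(13 + V\right) \left(11 + V\right) V = 3 \left(11 + V\right) \left(13 + V\right) V = 3 V \left(11 + V\right) \left(13 + V\right)$)
$\sqrt{-263397 + w{\left(-104 \right)}} = \sqrt{-263397 + 3 \left(-104\right) \left(11 - 104\right) \left(13 - 104\right)} = \sqrt{-263397 + 3 \left(-104\right) \left(-93\right) \left(-91\right)} = \sqrt{-263397 - 2640456} = \sqrt{-2903853} = i \sqrt{2903853}$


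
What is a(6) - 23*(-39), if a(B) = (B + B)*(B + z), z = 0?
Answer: 969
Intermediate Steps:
a(B) = 2*B**2 (a(B) = (B + B)*(B + 0) = (2*B)*B = 2*B**2)
a(6) - 23*(-39) = 2*6**2 - 23*(-39) = 2*36 + 897 = 72 + 897 = 969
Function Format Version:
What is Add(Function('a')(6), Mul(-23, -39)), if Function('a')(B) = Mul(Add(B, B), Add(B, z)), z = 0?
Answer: 969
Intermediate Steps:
Function('a')(B) = Mul(2, Pow(B, 2)) (Function('a')(B) = Mul(Add(B, B), Add(B, 0)) = Mul(Mul(2, B), B) = Mul(2, Pow(B, 2)))
Add(Function('a')(6), Mul(-23, -39)) = Add(Mul(2, Pow(6, 2)), Mul(-23, -39)) = Add(Mul(2, 36), 897) = Add(72, 897) = 969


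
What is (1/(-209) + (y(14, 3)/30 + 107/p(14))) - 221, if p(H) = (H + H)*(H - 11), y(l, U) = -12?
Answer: -19323097/87780 ≈ -220.13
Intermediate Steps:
p(H) = 2*H*(-11 + H) (p(H) = (2*H)*(-11 + H) = 2*H*(-11 + H))
(1/(-209) + (y(14, 3)/30 + 107/p(14))) - 221 = (1/(-209) + (-12/30 + 107/((2*14*(-11 + 14))))) - 221 = (-1/209 + (-12*1/30 + 107/((2*14*3)))) - 221 = (-1/209 + (-2/5 + 107/84)) - 221 = (-1/209 + 367/420) - 221 = 76283/87780 - 221 = -19323097/87780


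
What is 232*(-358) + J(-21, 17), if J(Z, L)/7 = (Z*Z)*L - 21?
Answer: -30724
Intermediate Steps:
J(Z, L) = -147 + 7*L*Z² (J(Z, L) = 7*((Z*Z)*L - 21) = 7*(Z²*L - 21) = 7*(L*Z² - 21) = 7*(-21 + L*Z²) = -147 + 7*L*Z²)
232*(-358) + J(-21, 17) = 232*(-358) + (-147 + 7*17*(-21)²) = -83056 + (-147 + 7*17*441) = -83056 + (-147 + 52479) = -83056 + 52332 = -30724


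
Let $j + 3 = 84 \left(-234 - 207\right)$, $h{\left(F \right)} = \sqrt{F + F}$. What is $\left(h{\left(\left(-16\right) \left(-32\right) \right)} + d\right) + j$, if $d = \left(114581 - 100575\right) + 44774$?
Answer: $21765$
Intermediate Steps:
$h{\left(F \right)} = \sqrt{2} \sqrt{F}$ ($h{\left(F \right)} = \sqrt{2 F} = \sqrt{2} \sqrt{F}$)
$d = 58780$ ($d = 14006 + 44774 = 58780$)
$j = -37047$ ($j = -3 + 84 \left(-234 - 207\right) = -3 + 84 \left(-441\right) = -3 - 37044 = -37047$)
$\left(h{\left(\left(-16\right) \left(-32\right) \right)} + d\right) + j = \left(\sqrt{2} \sqrt{\left(-16\right) \left(-32\right)} + 58780\right) - 37047 = \left(\sqrt{2} \sqrt{512} + 58780\right) - 37047 = \left(\sqrt{2} \cdot 16 \sqrt{2} + 58780\right) - 37047 = \left(32 + 58780\right) - 37047 = 58812 - 37047 = 21765$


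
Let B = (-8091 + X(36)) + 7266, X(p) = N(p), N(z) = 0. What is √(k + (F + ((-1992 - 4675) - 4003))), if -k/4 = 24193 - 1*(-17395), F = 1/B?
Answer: I*√4819423983/165 ≈ 420.74*I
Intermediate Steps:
X(p) = 0
B = -825 (B = (-8091 + 0) + 7266 = -8091 + 7266 = -825)
F = -1/825 (F = 1/(-825) = -1/825 ≈ -0.0012121)
k = -166352 (k = -4*(24193 - 1*(-17395)) = -4*(24193 + 17395) = -4*41588 = -166352)
√(k + (F + ((-1992 - 4675) - 4003))) = √(-166352 + (-1/825 + ((-1992 - 4675) - 4003))) = √(-166352 + (-1/825 + (-6667 - 4003))) = √(-166352 + (-1/825 - 10670)) = √(-166352 - 8802751/825) = √(-146043151/825) = I*√4819423983/165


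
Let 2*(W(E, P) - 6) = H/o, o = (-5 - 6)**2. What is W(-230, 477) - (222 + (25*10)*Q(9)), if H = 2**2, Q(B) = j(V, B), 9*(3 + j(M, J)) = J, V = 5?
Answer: 34366/121 ≈ 284.02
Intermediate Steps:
j(M, J) = -3 + J/9
Q(B) = -3 + B/9
H = 4
o = 121 (o = (-11)**2 = 121)
W(E, P) = 728/121 (W(E, P) = 6 + (4/121)/2 = 6 + (4*(1/121))/2 = 6 + (1/2)*(4/121) = 6 + 2/121 = 728/121)
W(-230, 477) - (222 + (25*10)*Q(9)) = 728/121 - (222 + (25*10)*(-3 + (1/9)*9)) = 728/121 - (222 + 250*(-3 + 1)) = 728/121 - (222 + 250*(-2)) = 728/121 - (222 - 500) = 728/121 - 1*(-278) = 728/121 + 278 = 34366/121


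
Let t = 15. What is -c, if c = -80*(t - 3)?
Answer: 960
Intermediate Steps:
c = -960 (c = -80*(15 - 3) = -80*12 = -960)
-c = -1*(-960) = 960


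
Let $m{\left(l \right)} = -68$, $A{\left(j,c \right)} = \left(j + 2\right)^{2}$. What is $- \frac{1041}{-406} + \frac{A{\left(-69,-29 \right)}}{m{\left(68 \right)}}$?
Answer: $- \frac{875873}{13804} \approx -63.451$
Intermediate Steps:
$A{\left(j,c \right)} = \left(2 + j\right)^{2}$
$- \frac{1041}{-406} + \frac{A{\left(-69,-29 \right)}}{m{\left(68 \right)}} = - \frac{1041}{-406} + \frac{\left(2 - 69\right)^{2}}{-68} = \left(-1041\right) \left(- \frac{1}{406}\right) + \left(-67\right)^{2} \left(- \frac{1}{68}\right) = \frac{1041}{406} + 4489 \left(- \frac{1}{68}\right) = \frac{1041}{406} - \frac{4489}{68} = - \frac{875873}{13804}$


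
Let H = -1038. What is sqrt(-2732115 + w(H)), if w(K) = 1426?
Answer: I*sqrt(2730689) ≈ 1652.5*I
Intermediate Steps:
sqrt(-2732115 + w(H)) = sqrt(-2732115 + 1426) = sqrt(-2730689) = I*sqrt(2730689)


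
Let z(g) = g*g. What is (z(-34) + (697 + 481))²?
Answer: 5447556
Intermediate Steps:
z(g) = g²
(z(-34) + (697 + 481))² = ((-34)² + (697 + 481))² = (1156 + 1178)² = 2334² = 5447556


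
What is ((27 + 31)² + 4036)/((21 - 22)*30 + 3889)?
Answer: 7400/3859 ≈ 1.9176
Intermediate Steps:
((27 + 31)² + 4036)/((21 - 22)*30 + 3889) = (58² + 4036)/(-1*30 + 3889) = (3364 + 4036)/(-30 + 3889) = 7400/3859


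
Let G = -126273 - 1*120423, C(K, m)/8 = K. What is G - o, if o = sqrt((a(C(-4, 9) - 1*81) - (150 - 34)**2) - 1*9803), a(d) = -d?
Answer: -246696 - I*sqrt(23146) ≈ -2.467e+5 - 152.14*I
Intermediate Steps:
C(K, m) = 8*K
G = -246696 (G = -126273 - 120423 = -246696)
o = I*sqrt(23146) (o = sqrt((-(8*(-4) - 1*81) - (150 - 34)**2) - 1*9803) = sqrt((-(-32 - 81) - 1*116**2) - 9803) = sqrt((-1*(-113) - 1*13456) - 9803) = sqrt((113 - 13456) - 9803) = sqrt(-13343 - 9803) = sqrt(-23146) = I*sqrt(23146) ≈ 152.14*I)
G - o = -246696 - I*sqrt(23146)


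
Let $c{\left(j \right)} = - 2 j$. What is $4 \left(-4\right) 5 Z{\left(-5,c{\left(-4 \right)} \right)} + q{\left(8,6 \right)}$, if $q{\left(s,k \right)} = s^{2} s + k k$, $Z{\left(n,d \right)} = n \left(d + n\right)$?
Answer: $1748$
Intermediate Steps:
$q{\left(s,k \right)} = k^{2} + s^{3}$ ($q{\left(s,k \right)} = s^{3} + k^{2} = k^{2} + s^{3}$)
$4 \left(-4\right) 5 Z{\left(-5,c{\left(-4 \right)} \right)} + q{\left(8,6 \right)} = 4 \left(-4\right) 5 \left(- 5 \left(\left(-2\right) \left(-4\right) - 5\right)\right) + \left(6^{2} + 8^{3}\right) = \left(-16\right) 5 \left(- 5 \left(8 - 5\right)\right) + \left(36 + 512\right) = - 80 \left(\left(-5\right) 3\right) + 548 = \left(-80\right) \left(-15\right) + 548 = 1200 + 548 = 1748$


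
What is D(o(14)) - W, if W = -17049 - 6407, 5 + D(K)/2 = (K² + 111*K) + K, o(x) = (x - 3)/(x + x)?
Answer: 9225449/392 ≈ 23534.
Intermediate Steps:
o(x) = (-3 + x)/(2*x) (o(x) = (-3 + x)/((2*x)) = (-3 + x)*(1/(2*x)) = (-3 + x)/(2*x))
D(K) = -10 + 2*K² + 224*K (D(K) = -10 + 2*((K² + 111*K) + K) = -10 + 2*(K² + 112*K) = -10 + (2*K² + 224*K) = -10 + 2*K² + 224*K)
W = -23456
D(o(14)) - W = (-10 + 2*((½)*(-3 + 14)/14)² + 224*((½)*(-3 + 14)/14)) - 1*(-23456) = (-10 + 2*((½)*(1/14)*11)² + 224*((½)*(1/14)*11)) + 23456 = (-10 + 2*(11/28)² + 224*(11/28)) + 23456 = (-10 + 2*(121/784) + 88) + 23456 = (-10 + 121/392 + 88) + 23456 = 30697/392 + 23456 = 9225449/392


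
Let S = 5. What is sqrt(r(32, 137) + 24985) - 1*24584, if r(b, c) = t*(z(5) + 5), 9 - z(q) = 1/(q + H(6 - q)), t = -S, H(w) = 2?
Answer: -24584 + sqrt(1220870)/7 ≈ -24426.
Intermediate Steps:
t = -5 (t = -1*5 = -5)
z(q) = 9 - 1/(2 + q) (z(q) = 9 - 1/(q + 2) = 9 - 1/(2 + q))
r(b, c) = -485/7 (r(b, c) = -5*((17 + 9*5)/(2 + 5) + 5) = -5*((17 + 45)/7 + 5) = -5*((1/7)*62 + 5) = -5*(62/7 + 5) = -5*97/7 = -485/7)
sqrt(r(32, 137) + 24985) - 1*24584 = sqrt(-485/7 + 24985) - 1*24584 = sqrt(174410/7) - 24584 = sqrt(1220870)/7 - 24584 = -24584 + sqrt(1220870)/7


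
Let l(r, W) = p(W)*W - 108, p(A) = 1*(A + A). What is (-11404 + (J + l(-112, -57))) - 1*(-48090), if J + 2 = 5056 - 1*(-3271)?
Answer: 51401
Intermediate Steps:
p(A) = 2*A (p(A) = 1*(2*A) = 2*A)
J = 8325 (J = -2 + (5056 - 1*(-3271)) = -2 + (5056 + 3271) = -2 + 8327 = 8325)
l(r, W) = -108 + 2*W² (l(r, W) = (2*W)*W - 108 = 2*W² - 108 = -108 + 2*W²)
(-11404 + (J + l(-112, -57))) - 1*(-48090) = (-11404 + (8325 + (-108 + 2*(-57)²))) - 1*(-48090) = (-11404 + (8325 + (-108 + 2*3249))) + 48090 = (-11404 + (8325 + (-108 + 6498))) + 48090 = (-11404 + (8325 + 6390)) + 48090 = (-11404 + 14715) + 48090 = 3311 + 48090 = 51401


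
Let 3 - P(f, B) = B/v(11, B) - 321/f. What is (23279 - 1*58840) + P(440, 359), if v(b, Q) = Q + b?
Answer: -578888159/16280 ≈ -35558.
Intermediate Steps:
P(f, B) = 3 + 321/f - B/(11 + B) (P(f, B) = 3 - (B/(B + 11) - 321/f) = 3 - (B/(11 + B) - 321/f) = 3 - (-321/f + B/(11 + B)) = 3 + (321/f - B/(11 + B)) = 3 + 321/f - B/(11 + B))
(23279 - 1*58840) + P(440, 359) = (23279 - 1*58840) + (3 + 321/440 - 1*359/(11 + 359)) = (23279 - 58840) + (3 + 321*(1/440) - 1*359/370) = -35561 + (3 + 321/440 - 1*359*1/370) = -35561 + (3 + 321/440 - 359/370) = -35561 + 44921/16280 = -578888159/16280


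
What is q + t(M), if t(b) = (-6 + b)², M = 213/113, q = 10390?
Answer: 132886135/12769 ≈ 10407.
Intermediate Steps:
M = 213/113 (M = 213*(1/113) = 213/113 ≈ 1.8850)
q + t(M) = 10390 + (-6 + 213/113)² = 10390 + (-465/113)² = 10390 + 216225/12769 = 132886135/12769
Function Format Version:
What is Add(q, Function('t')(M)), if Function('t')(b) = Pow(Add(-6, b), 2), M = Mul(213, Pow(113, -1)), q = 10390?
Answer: Rational(132886135, 12769) ≈ 10407.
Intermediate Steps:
M = Rational(213, 113) (M = Mul(213, Rational(1, 113)) = Rational(213, 113) ≈ 1.8850)
Add(q, Function('t')(M)) = Add(10390, Pow(Add(-6, Rational(213, 113)), 2)) = Add(10390, Pow(Rational(-465, 113), 2)) = Add(10390, Rational(216225, 12769)) = Rational(132886135, 12769)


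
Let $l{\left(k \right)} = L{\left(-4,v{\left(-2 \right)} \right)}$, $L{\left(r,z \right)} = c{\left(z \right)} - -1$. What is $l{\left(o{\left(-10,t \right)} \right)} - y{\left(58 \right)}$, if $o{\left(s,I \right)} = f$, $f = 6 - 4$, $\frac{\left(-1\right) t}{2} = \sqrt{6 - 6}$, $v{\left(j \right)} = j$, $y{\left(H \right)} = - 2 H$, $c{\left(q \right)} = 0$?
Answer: $117$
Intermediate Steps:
$t = 0$ ($t = - 2 \sqrt{6 - 6} = - 2 \sqrt{0} = \left(-2\right) 0 = 0$)
$f = 2$
$o{\left(s,I \right)} = 2$
$L{\left(r,z \right)} = 1$ ($L{\left(r,z \right)} = 0 - -1 = 0 + 1 = 1$)
$l{\left(k \right)} = 1$
$l{\left(o{\left(-10,t \right)} \right)} - y{\left(58 \right)} = 1 - \left(-2\right) 58 = 1 - -116 = 1 + 116 = 117$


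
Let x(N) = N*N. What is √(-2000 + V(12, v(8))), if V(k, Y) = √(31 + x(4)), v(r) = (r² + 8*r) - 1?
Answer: √(-2000 + √47) ≈ 44.645*I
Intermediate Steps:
x(N) = N²
v(r) = -1 + r² + 8*r
V(k, Y) = √47 (V(k, Y) = √(31 + 4²) = √(31 + 16) = √47)
√(-2000 + V(12, v(8))) = √(-2000 + √47)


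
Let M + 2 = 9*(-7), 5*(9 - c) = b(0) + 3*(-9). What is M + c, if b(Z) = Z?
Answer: -253/5 ≈ -50.600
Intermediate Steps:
c = 72/5 (c = 9 - (0 + 3*(-9))/5 = 9 - (0 - 27)/5 = 9 - 1/5*(-27) = 9 + 27/5 = 72/5 ≈ 14.400)
M = -65 (M = -2 + 9*(-7) = -2 - 63 = -65)
M + c = -65 + 72/5 = -253/5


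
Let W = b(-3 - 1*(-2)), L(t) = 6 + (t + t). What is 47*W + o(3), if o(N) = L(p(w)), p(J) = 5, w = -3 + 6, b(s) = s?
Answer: -31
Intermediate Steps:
w = 3
L(t) = 6 + 2*t
o(N) = 16 (o(N) = 6 + 2*5 = 6 + 10 = 16)
W = -1 (W = -3 - 1*(-2) = -3 + 2 = -1)
47*W + o(3) = 47*(-1) + 16 = -47 + 16 = -31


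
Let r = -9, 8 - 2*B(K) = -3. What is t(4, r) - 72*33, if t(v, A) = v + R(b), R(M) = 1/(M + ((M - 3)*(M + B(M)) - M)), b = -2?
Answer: -83022/35 ≈ -2372.1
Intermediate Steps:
B(K) = 11/2 (B(K) = 4 - ½*(-3) = 4 + 3/2 = 11/2)
R(M) = 1/((-3 + M)*(11/2 + M)) (R(M) = 1/(M + ((M - 3)*(M + 11/2) - M)) = 1/(M + ((-3 + M)*(11/2 + M) - M)) = 1/(M + (-M + (-3 + M)*(11/2 + M))) = 1/((-3 + M)*(11/2 + M)))
t(v, A) = -2/35 + v (t(v, A) = v + 2/(-33 + 2*(-2)² + 5*(-2)) = v + 2/(-33 + 2*4 - 10) = v + 2/(-33 + 8 - 10) = v + 2/(-35) = v + 2*(-1/35) = v - 2/35 = -2/35 + v)
t(4, r) - 72*33 = (-2/35 + 4) - 72*33 = 138/35 - 2376 = -83022/35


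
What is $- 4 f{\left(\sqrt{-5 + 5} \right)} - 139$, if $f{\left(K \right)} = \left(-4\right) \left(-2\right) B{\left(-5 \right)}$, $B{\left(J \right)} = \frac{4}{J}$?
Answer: $- \frac{567}{5} \approx -113.4$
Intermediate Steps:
$f{\left(K \right)} = - \frac{32}{5}$ ($f{\left(K \right)} = \left(-4\right) \left(-2\right) \frac{4}{-5} = 8 \cdot 4 \left(- \frac{1}{5}\right) = 8 \left(- \frac{4}{5}\right) = - \frac{32}{5}$)
$- 4 f{\left(\sqrt{-5 + 5} \right)} - 139 = \left(-4\right) \left(- \frac{32}{5}\right) - 139 = \frac{128}{5} - 139 = - \frac{567}{5}$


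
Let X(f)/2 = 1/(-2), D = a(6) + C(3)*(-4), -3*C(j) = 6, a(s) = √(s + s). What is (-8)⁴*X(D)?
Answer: -4096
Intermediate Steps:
a(s) = √2*√s (a(s) = √(2*s) = √2*√s)
C(j) = -2 (C(j) = -⅓*6 = -2)
D = 8 + 2*√3 (D = √2*√6 - 2*(-4) = 2*√3 + 8 = 8 + 2*√3 ≈ 11.464)
X(f) = -1 (X(f) = 2/(-2) = 2*(-½) = -1)
(-8)⁴*X(D) = (-8)⁴*(-1) = 4096*(-1) = -4096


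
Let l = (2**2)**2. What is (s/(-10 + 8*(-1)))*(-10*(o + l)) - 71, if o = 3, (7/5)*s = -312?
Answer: -50891/21 ≈ -2423.4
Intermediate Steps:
s = -1560/7 (s = (5/7)*(-312) = -1560/7 ≈ -222.86)
l = 16 (l = 4**2 = 16)
(s/(-10 + 8*(-1)))*(-10*(o + l)) - 71 = (-1560/(7*(-10 + 8*(-1))))*(-10*(3 + 16)) - 71 = (-1560/(7*(-10 - 8)))*(-10*19) - 71 = -1560/7/(-18)*(-190) - 71 = -1560/7*(-1/18)*(-190) - 71 = (260/21)*(-190) - 71 = -49400/21 - 71 = -50891/21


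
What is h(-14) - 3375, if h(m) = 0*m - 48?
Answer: -3423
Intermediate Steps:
h(m) = -48 (h(m) = 0 - 48 = -48)
h(-14) - 3375 = -48 - 3375 = -3423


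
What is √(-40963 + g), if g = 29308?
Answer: 3*I*√1295 ≈ 107.96*I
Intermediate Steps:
√(-40963 + g) = √(-40963 + 29308) = √(-11655) = 3*I*√1295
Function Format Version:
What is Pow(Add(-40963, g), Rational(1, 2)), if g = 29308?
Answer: Mul(3, I, Pow(1295, Rational(1, 2))) ≈ Mul(107.96, I)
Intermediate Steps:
Pow(Add(-40963, g), Rational(1, 2)) = Pow(Add(-40963, 29308), Rational(1, 2)) = Pow(-11655, Rational(1, 2)) = Mul(3, I, Pow(1295, Rational(1, 2)))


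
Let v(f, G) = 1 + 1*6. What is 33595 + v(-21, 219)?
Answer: 33602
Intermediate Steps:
v(f, G) = 7 (v(f, G) = 1 + 6 = 7)
33595 + v(-21, 219) = 33595 + 7 = 33602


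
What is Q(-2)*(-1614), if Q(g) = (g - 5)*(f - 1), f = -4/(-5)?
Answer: -11298/5 ≈ -2259.6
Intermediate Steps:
f = 4/5 (f = -4*(-1/5) = 4/5 ≈ 0.80000)
Q(g) = 1 - g/5 (Q(g) = (g - 5)*(4/5 - 1) = (-5 + g)*(-1/5) = 1 - g/5)
Q(-2)*(-1614) = (1 - 1/5*(-2))*(-1614) = (1 + 2/5)*(-1614) = (7/5)*(-1614) = -11298/5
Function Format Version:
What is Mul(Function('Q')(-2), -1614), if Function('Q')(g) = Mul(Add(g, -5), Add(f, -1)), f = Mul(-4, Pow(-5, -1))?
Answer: Rational(-11298, 5) ≈ -2259.6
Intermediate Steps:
f = Rational(4, 5) (f = Mul(-4, Rational(-1, 5)) = Rational(4, 5) ≈ 0.80000)
Function('Q')(g) = Add(1, Mul(Rational(-1, 5), g)) (Function('Q')(g) = Mul(Add(g, -5), Add(Rational(4, 5), -1)) = Mul(Add(-5, g), Rational(-1, 5)) = Add(1, Mul(Rational(-1, 5), g)))
Mul(Function('Q')(-2), -1614) = Mul(Add(1, Mul(Rational(-1, 5), -2)), -1614) = Mul(Add(1, Rational(2, 5)), -1614) = Mul(Rational(7, 5), -1614) = Rational(-11298, 5)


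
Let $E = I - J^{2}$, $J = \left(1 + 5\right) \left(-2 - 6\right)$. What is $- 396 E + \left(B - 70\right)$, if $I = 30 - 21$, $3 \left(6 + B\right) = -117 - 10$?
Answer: $\frac{2726105}{3} \approx 9.087 \cdot 10^{5}$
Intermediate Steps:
$B = - \frac{145}{3}$ ($B = -6 + \frac{-117 - 10}{3} = -6 + \frac{1}{3} \left(-127\right) = -6 - \frac{127}{3} = - \frac{145}{3} \approx -48.333$)
$J = -48$ ($J = 6 \left(-8\right) = -48$)
$I = 9$
$E = -2295$ ($E = 9 - \left(-48\right)^{2} = 9 - 2304 = -2295$)
$- 396 E + \left(B - 70\right) = \left(-396\right) \left(-2295\right) - \frac{355}{3} = 908820 - \frac{355}{3} = \frac{2726105}{3}$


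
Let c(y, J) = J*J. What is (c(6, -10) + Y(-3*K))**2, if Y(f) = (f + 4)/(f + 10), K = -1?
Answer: 1708249/169 ≈ 10108.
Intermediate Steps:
c(y, J) = J**2
Y(f) = (4 + f)/(10 + f)
(c(6, -10) + Y(-3*K))**2 = ((-10)**2 + (4 - 3*(-1))/(10 - 3*(-1)))**2 = (100 + (4 + 3)/(10 + 3))**2 = (100 + 7/13)**2 = (1307/13)**2 = 1708249/169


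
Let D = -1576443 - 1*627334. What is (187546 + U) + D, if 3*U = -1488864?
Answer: -2512519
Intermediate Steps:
U = -496288 (U = (⅓)*(-1488864) = -496288)
D = -2203777 (D = -1576443 - 627334 = -2203777)
(187546 + U) + D = (187546 - 496288) - 2203777 = -308742 - 2203777 = -2512519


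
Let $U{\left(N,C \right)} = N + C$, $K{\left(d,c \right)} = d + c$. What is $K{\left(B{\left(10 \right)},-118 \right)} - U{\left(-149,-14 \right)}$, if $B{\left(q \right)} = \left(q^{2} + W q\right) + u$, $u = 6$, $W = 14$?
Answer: $291$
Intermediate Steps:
$B{\left(q \right)} = 6 + q^{2} + 14 q$ ($B{\left(q \right)} = \left(q^{2} + 14 q\right) + 6 = 6 + q^{2} + 14 q$)
$K{\left(d,c \right)} = c + d$
$U{\left(N,C \right)} = C + N$
$K{\left(B{\left(10 \right)},-118 \right)} - U{\left(-149,-14 \right)} = \left(-118 + \left(6 + 10^{2} + 14 \cdot 10\right)\right) - \left(-14 - 149\right) = \left(-118 + \left(6 + 100 + 140\right)\right) - -163 = \left(-118 + 246\right) + 163 = 128 + 163 = 291$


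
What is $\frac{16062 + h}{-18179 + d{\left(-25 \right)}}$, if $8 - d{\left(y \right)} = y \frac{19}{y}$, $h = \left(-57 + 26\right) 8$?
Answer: $- \frac{7907}{9095} \approx -0.86938$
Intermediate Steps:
$h = -248$ ($h = \left(-31\right) 8 = -248$)
$d{\left(y \right)} = -11$ ($d{\left(y \right)} = 8 - y \frac{19}{y} = 8 - 19 = -11$)
$\frac{16062 + h}{-18179 + d{\left(-25 \right)}} = \frac{16062 - 248}{-18179 - 11} = \frac{15814}{-18190} = 15814 \left(- \frac{1}{18190}\right) = - \frac{7907}{9095}$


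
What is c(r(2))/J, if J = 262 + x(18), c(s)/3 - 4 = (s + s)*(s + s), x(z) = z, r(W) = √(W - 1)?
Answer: 3/35 ≈ 0.085714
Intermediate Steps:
r(W) = √(-1 + W)
c(s) = 12 + 12*s² (c(s) = 12 + 3*((s + s)*(s + s)) = 12 + 3*((2*s)*(2*s)) = 12 + 3*(4*s²) = 12 + 12*s²)
J = 280 (J = 262 + 18 = 280)
c(r(2))/J = (12 + 12*(√(-1 + 2))²)/280 = (12 + 12*(√1)²)*(1/280) = (12 + 12*1²)*(1/280) = (12 + 12*1)*(1/280) = (12 + 12)*(1/280) = 24*(1/280) = 3/35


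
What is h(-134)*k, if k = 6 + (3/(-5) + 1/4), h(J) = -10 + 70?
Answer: 339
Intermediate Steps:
h(J) = 60
k = 113/20 (k = 6 + (3*(-⅕) + 1*(¼)) = 6 + (-⅗ + ¼) = 6 - 7/20 = 113/20 ≈ 5.6500)
h(-134)*k = 60*(113/20) = 339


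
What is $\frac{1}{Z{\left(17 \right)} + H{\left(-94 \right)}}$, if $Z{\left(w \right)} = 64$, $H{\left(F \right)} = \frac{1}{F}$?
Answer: $\frac{94}{6015} \approx 0.015628$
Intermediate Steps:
$\frac{1}{Z{\left(17 \right)} + H{\left(-94 \right)}} = \frac{1}{64 + \frac{1}{-94}} = \frac{1}{64 - \frac{1}{94}} = \frac{1}{\frac{6015}{94}} = \frac{94}{6015}$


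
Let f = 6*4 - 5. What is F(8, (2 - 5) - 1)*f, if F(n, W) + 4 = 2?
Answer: -38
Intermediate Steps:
f = 19 (f = 24 - 5 = 19)
F(n, W) = -2 (F(n, W) = -4 + 2 = -2)
F(8, (2 - 5) - 1)*f = -2*19 = -38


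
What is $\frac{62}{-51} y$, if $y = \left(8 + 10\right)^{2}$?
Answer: $- \frac{6696}{17} \approx -393.88$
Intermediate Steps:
$y = 324$ ($y = 18^{2} = 324$)
$\frac{62}{-51} y = \frac{62}{-51} \cdot 324 = 62 \left(- \frac{1}{51}\right) 324 = \left(- \frac{62}{51}\right) 324 = - \frac{6696}{17}$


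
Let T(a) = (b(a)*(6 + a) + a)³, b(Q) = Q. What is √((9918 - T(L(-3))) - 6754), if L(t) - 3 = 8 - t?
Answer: 2*I*√6352255 ≈ 5040.7*I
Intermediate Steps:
L(t) = 11 - t (L(t) = 3 + (8 - t) = 11 - t)
T(a) = (a + a*(6 + a))³ (T(a) = (a*(6 + a) + a)³ = (a + a*(6 + a))³)
√((9918 - T(L(-3))) - 6754) = √((9918 - (11 - 1*(-3))³*(7 + (11 - 1*(-3)))³) - 6754) = √((9918 - (11 + 3)³*(7 + (11 + 3))³) - 6754) = √((9918 - 14³*(7 + 14)³) - 6754) = √((9918 - 2744*21³) - 6754) = √((9918 - 2744*9261) - 6754) = √((9918 - 1*25412184) - 6754) = √((9918 - 25412184) - 6754) = √(-25402266 - 6754) = √(-25409020) = 2*I*√6352255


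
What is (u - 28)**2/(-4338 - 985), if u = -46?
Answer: -5476/5323 ≈ -1.0287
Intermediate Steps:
(u - 28)**2/(-4338 - 985) = (-46 - 28)**2/(-4338 - 985) = (-74)**2/(-5323) = 5476*(-1/5323) = -5476/5323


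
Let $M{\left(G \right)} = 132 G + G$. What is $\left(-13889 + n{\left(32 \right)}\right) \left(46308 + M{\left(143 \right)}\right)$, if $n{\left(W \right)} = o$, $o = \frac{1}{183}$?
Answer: $- \frac{166040721322}{183} \approx -9.0733 \cdot 10^{8}$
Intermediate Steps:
$o = \frac{1}{183} \approx 0.0054645$
$M{\left(G \right)} = 133 G$
$n{\left(W \right)} = \frac{1}{183}$
$\left(-13889 + n{\left(32 \right)}\right) \left(46308 + M{\left(143 \right)}\right) = \left(-13889 + \frac{1}{183}\right) \left(46308 + 133 \cdot 143\right) = - \frac{2541686 \left(46308 + 19019\right)}{183} = \left(- \frac{2541686}{183}\right) 65327 = - \frac{166040721322}{183}$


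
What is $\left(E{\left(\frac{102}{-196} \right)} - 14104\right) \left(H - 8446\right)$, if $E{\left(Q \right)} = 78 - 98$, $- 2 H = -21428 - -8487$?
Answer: $27901962$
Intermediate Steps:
$H = \frac{12941}{2}$ ($H = - \frac{-21428 - -8487}{2} = - \frac{-21428 + 8487}{2} = \left(- \frac{1}{2}\right) \left(-12941\right) = \frac{12941}{2} \approx 6470.5$)
$E{\left(Q \right)} = -20$
$\left(E{\left(\frac{102}{-196} \right)} - 14104\right) \left(H - 8446\right) = \left(-20 - 14104\right) \left(\frac{12941}{2} - 8446\right) = \left(-14124\right) \left(- \frac{3951}{2}\right) = 27901962$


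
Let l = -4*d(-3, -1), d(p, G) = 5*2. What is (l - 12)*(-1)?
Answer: 52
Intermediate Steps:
d(p, G) = 10
l = -40 (l = -4*10 = -40)
(l - 12)*(-1) = (-40 - 12)*(-1) = -52*(-1) = 52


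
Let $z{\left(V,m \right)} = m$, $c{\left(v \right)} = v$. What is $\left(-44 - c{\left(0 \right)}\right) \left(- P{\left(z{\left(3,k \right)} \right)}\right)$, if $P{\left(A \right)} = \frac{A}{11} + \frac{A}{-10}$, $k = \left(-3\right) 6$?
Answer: $\frac{36}{5} \approx 7.2$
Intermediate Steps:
$k = -18$
$P{\left(A \right)} = - \frac{A}{110}$ ($P{\left(A \right)} = A \frac{1}{11} + A \left(- \frac{1}{10}\right) = \frac{A}{11} - \frac{A}{10} = - \frac{A}{110}$)
$\left(-44 - c{\left(0 \right)}\right) \left(- P{\left(z{\left(3,k \right)} \right)}\right) = \left(-44 - 0\right) \left(- \frac{\left(-1\right) \left(-18\right)}{110}\right) = \left(-44 + 0\right) \left(\left(-1\right) \frac{9}{55}\right) = \left(-44\right) \left(- \frac{9}{55}\right) = \frac{36}{5}$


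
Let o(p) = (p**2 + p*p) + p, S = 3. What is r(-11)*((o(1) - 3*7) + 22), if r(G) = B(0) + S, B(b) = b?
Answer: 12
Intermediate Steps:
o(p) = p + 2*p**2 (o(p) = (p**2 + p**2) + p = 2*p**2 + p = p + 2*p**2)
r(G) = 3 (r(G) = 0 + 3 = 3)
r(-11)*((o(1) - 3*7) + 22) = 3*((1*(1 + 2*1) - 3*7) + 22) = 3*((1*(1 + 2) - 21) + 22) = 3*((1*3 - 21) + 22) = 3*((3 - 21) + 22) = 3*(-18 + 22) = 3*4 = 12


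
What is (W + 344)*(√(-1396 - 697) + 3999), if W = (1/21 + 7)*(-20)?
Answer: 5683912/7 + 4264*I*√2093/21 ≈ 8.1199e+5 + 9289.3*I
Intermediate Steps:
W = -2960/21 (W = (1/21 + 7)*(-20) = (148/21)*(-20) = -2960/21 ≈ -140.95)
(W + 344)*(√(-1396 - 697) + 3999) = (-2960/21 + 344)*(√(-1396 - 697) + 3999) = 4264*(√(-2093) + 3999)/21 = 4264*(I*√2093 + 3999)/21 = 4264*(3999 + I*√2093)/21 = 5683912/7 + 4264*I*√2093/21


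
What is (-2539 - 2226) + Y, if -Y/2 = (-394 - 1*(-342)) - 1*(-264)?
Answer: -5189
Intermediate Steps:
Y = -424 (Y = -2*((-394 - 1*(-342)) - 1*(-264)) = -2*((-394 + 342) + 264) = -2*(-52 + 264) = -2*212 = -424)
(-2539 - 2226) + Y = (-2539 - 2226) - 424 = -4765 - 424 = -5189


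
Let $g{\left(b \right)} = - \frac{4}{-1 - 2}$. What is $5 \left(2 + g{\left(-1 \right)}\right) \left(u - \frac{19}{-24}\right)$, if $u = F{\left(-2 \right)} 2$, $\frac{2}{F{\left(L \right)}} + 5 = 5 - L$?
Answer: $\frac{1675}{36} \approx 46.528$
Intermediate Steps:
$F{\left(L \right)} = - \frac{2}{L}$ ($F{\left(L \right)} = \frac{2}{-5 - \left(-5 + L\right)} = \frac{2}{\left(-1\right) L} = 2 \left(- \frac{1}{L}\right) = - \frac{2}{L}$)
$g{\left(b \right)} = \frac{4}{3}$ ($g{\left(b \right)} = - \frac{4}{-1 - 2} = - \frac{4}{-3} = \left(-4\right) \left(- \frac{1}{3}\right) = \frac{4}{3}$)
$u = 2$ ($u = - \frac{2}{-2} \cdot 2 = \left(-2\right) \left(- \frac{1}{2}\right) 2 = 1 \cdot 2 = 2$)
$5 \left(2 + g{\left(-1 \right)}\right) \left(u - \frac{19}{-24}\right) = 5 \left(2 + \frac{4}{3}\right) \left(2 - \frac{19}{-24}\right) = 5 \cdot \frac{10}{3} \left(2 - - \frac{19}{24}\right) = \frac{50 \left(2 + \frac{19}{24}\right)}{3} = \frac{50}{3} \cdot \frac{67}{24} = \frac{1675}{36}$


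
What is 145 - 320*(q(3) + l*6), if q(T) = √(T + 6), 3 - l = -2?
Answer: -10415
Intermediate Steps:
l = 5 (l = 3 - 1*(-2) = 3 + 2 = 5)
q(T) = √(6 + T)
145 - 320*(q(3) + l*6) = 145 - 320*(√(6 + 3) + 5*6) = 145 - 320*(√9 + 30) = 145 - 320*(3 + 30) = 145 - 320*33 = 145 - 10560 = -10415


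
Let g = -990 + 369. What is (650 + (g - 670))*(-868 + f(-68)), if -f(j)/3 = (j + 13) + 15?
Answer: 479468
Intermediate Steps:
g = -621
f(j) = -84 - 3*j (f(j) = -3*((j + 13) + 15) = -3*((13 + j) + 15) = -3*(28 + j) = -84 - 3*j)
(650 + (g - 670))*(-868 + f(-68)) = (650 + (-621 - 670))*(-868 + (-84 - 3*(-68))) = (650 - 1291)*(-868 + (-84 + 204)) = -641*(-868 + 120) = -641*(-748) = 479468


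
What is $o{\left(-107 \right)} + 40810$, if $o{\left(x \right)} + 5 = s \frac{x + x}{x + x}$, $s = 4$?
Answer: $40809$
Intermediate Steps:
$o{\left(x \right)} = -1$ ($o{\left(x \right)} = -5 + 4 \frac{x + x}{x + x} = -5 + 4 \frac{2 x}{2 x} = -5 + 4 \cdot 2 x \frac{1}{2 x} = -5 + 4 \cdot 1 = -5 + 4 = -1$)
$o{\left(-107 \right)} + 40810 = -1 + 40810 = 40809$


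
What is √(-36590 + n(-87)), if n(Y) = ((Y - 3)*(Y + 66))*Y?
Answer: 46*I*√95 ≈ 448.35*I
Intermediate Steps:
n(Y) = Y*(-3 + Y)*(66 + Y) (n(Y) = ((-3 + Y)*(66 + Y))*Y = Y*(-3 + Y)*(66 + Y))
√(-36590 + n(-87)) = √(-36590 - 87*(-198 + (-87)² + 63*(-87))) = √(-36590 - 87*(-198 + 7569 - 5481)) = √(-36590 - 87*1890) = √(-36590 - 164430) = √(-201020) = 46*I*√95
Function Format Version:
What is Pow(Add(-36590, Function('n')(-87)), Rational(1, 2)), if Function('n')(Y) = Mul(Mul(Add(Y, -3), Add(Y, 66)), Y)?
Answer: Mul(46, I, Pow(95, Rational(1, 2))) ≈ Mul(448.35, I)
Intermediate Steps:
Function('n')(Y) = Mul(Y, Add(-3, Y), Add(66, Y)) (Function('n')(Y) = Mul(Mul(Add(-3, Y), Add(66, Y)), Y) = Mul(Y, Add(-3, Y), Add(66, Y)))
Pow(Add(-36590, Function('n')(-87)), Rational(1, 2)) = Pow(Add(-36590, Mul(-87, Add(-198, Pow(-87, 2), Mul(63, -87)))), Rational(1, 2)) = Pow(Add(-36590, Mul(-87, Add(-198, 7569, -5481))), Rational(1, 2)) = Pow(Add(-36590, Mul(-87, 1890)), Rational(1, 2)) = Pow(Add(-36590, -164430), Rational(1, 2)) = Pow(-201020, Rational(1, 2)) = Mul(46, I, Pow(95, Rational(1, 2)))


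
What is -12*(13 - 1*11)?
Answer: -24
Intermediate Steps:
-12*(13 - 1*11) = -12*(13 - 11) = -12*2 = -24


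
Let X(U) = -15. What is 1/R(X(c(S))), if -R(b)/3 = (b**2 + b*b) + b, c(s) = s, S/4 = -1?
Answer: -1/1305 ≈ -0.00076628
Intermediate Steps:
S = -4 (S = 4*(-1) = -4)
R(b) = -6*b**2 - 3*b (R(b) = -3*((b**2 + b*b) + b) = -3*((b**2 + b**2) + b) = -3*(2*b**2 + b) = -3*(b + 2*b**2) = -6*b**2 - 3*b)
1/R(X(c(S))) = 1/(-3*(-15)*(1 + 2*(-15))) = 1/(-3*(-15)*(1 - 30)) = 1/(-3*(-15)*(-29)) = 1/(-1305) = -1/1305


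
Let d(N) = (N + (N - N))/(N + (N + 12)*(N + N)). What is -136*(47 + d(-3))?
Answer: -121584/19 ≈ -6399.2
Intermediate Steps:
d(N) = N/(N + 2*N*(12 + N)) (d(N) = (N + 0)/(N + (12 + N)*(2*N)) = N/(N + 2*N*(12 + N)))
-136*(47 + d(-3)) = -136*(47 + 1/(25 + 2*(-3))) = -136*(47 + 1/(25 - 6)) = -136*(47 + 1/19) = -136*894/19 = -121584/19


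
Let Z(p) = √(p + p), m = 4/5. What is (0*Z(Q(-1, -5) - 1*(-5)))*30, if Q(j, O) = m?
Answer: 0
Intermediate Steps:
m = ⅘ (m = 4*(⅕) = ⅘ ≈ 0.80000)
Q(j, O) = ⅘
Z(p) = √2*√p (Z(p) = √(2*p) = √2*√p)
(0*Z(Q(-1, -5) - 1*(-5)))*30 = (0*(√2*√(⅘ - 1*(-5))))*30 = (0*(√2*√(⅘ + 5)))*30 = (0*(√2*√(29/5)))*30 = (0*(√2*(√145/5)))*30 = (0*(√290/5))*30 = 0*30 = 0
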